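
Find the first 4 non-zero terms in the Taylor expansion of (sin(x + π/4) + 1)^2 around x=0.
x^3·(√(2)/2 + 1)^2·(-1/(2·(√(2)/2 + 1)^2) - √(2)/(6·(√(2)/2 + 1))) + x^2·(√(2)/2 + 1)^2·(-√(2)/(2·(√(2)/2 + 1)) + 1/(2·(√(2)/2 + 1)^2)) + √(2)·x·(√(2)/2 + 1) + (√(2)/2 + 1)^2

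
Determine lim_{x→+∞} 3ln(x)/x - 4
The quotient is an ∞/∞ indeterminate form as x → +∞.
The polynomial denominator x dominates the logarithmic numerator (any positive power of x ≫ ln(x) as x → ∞), so the quotient → 0.
Adding the constant: 0 - 4 = -4. Limit = -4.

Final answer: -4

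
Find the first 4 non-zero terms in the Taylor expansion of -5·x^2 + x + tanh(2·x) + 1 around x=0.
-8·x^3/3 - 5·x^2 + 3·x + 1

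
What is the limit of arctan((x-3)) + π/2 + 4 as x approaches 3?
Direct substitution at x = 3 gives π/2 + 4.

Final answer: π/2 + 4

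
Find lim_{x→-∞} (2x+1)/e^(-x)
This is an ∞/∞ indeterminate form as x → -∞.
Compare growth rates of the dominant terms (exponentials ≫ polynomials ≫ logarithms), or apply L'Hôpital's rule; the quotient → 0.
Limit = 0.

Final answer: 0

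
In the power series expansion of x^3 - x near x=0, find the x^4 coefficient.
Expand to order 4: x^3 - x = x^3 - x + O(x^5).
The coefficient of x^4 is 0.

Final answer: 0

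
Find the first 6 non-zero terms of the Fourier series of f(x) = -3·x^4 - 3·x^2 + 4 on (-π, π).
(-132 + 24·π^2)·cos(x) + (6 - 6·π^2)·cos(2·x) + (-4/9 + 8·π^2/3)·cos(3·x) + (-3·π^2/2 - 3/16)·cos(4·x) + (156/625 + 24·π^2/25)·cos(5·x) - 3·π^4/5 - π^2 + 4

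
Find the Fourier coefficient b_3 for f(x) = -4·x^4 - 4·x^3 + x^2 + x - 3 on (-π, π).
b_3 = (1/π) ∫_{-π}^{π} f(x)·sin(3x) dx.
Evaluate the integral (use parity and integration by parts as needed): b_3 = 22/9 - 8·π^2/3.

Final answer: 22/9 - 8·π^2/3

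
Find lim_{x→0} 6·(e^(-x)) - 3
Direct substitution at x = 0 gives 3.

Final answer: 3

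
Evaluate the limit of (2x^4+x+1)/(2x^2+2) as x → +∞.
This is an ∞/∞ indeterminate form as x → +∞.
Divide numerator and denominator by x^4 and let the lower-order terms vanish; the numerator's degree 4 exceeds the denominator's degree 2, so the quotient diverges.
Limit = ∞.

Final answer: ∞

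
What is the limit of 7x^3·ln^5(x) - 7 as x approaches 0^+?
The product is a 0·∞ indeterminate form at x → 0⁺.
Rewrite the product as 7·ln^5(x) / x^(-3) and apply L'Hôpital, or use the standard hierarchy x^(-3) ≫ |ln x|^5 as x → 0⁺.
The indeterminate product → 0, so the limit = -7.

Final answer: -7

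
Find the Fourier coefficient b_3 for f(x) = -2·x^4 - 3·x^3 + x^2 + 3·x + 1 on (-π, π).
b_3 = (1/π) ∫_{-π}^{π} f(x)·sin(3x) dx.
Evaluate the integral (use parity and integration by parts as needed): b_3 = 10/3 - 2·π^2.

Final answer: 10/3 - 2·π^2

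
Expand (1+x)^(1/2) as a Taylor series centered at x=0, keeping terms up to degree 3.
x^3/16 - x^2/8 + x/2 + 1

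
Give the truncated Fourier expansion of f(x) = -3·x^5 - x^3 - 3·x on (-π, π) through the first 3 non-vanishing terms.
(-714 - 6·π^4 + 118·π^2)·sin(x) + (-14·π^2 + 24 + 3·π^4)·sin(2·x) + (-2·π^4 - 122/27 + 34·π^2/9)·sin(3·x)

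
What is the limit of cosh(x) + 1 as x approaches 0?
Direct substitution at x = 0 gives 2.

Final answer: 2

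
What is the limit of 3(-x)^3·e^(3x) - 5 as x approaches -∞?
The product is a 0·∞ indeterminate form at x → -∞.
Rewrite the product as 3(-x)^3 / e^(-3x) (an ∞/∞ form) and apply L'Hôpital, or use the standard hierarchy e^(3|x|) ≫ |(-x)^3| as x → -∞.
The indeterminate product → 0, so the limit = -5.

Final answer: -5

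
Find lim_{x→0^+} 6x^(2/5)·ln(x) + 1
The product is a 0·∞ indeterminate form at x → 0⁺.
Rewrite the product as 6·ln(x) / x^(-2/5) and apply L'Hôpital, or use the standard hierarchy x^(-2/5) ≫ |ln x| as x → 0⁺.
The indeterminate product → 0, so the limit = 1.

Final answer: 1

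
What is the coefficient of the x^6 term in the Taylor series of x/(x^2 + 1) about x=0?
Expand to order 6: x/(x^2 + 1) = x^5 - x^3 + x + O(x^7).
The coefficient of x^6 is 0.

Final answer: 0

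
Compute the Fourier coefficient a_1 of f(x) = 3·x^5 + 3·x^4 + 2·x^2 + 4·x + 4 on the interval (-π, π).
a_1 = (1/π) ∫_{-π}^{π} f(x)·cos(1x) dx.
Evaluate the integral (use parity and integration by parts as needed): a_1 = 136 - 24·π^2.

Final answer: 136 - 24·π^2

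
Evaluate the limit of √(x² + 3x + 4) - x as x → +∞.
This is an ∞ − ∞ indeterminate form.
Multiply and divide by the conjugate √(x²+3x + 4) + x; the x² terms cancel, leaving (3x + 4)/(√(x²+3x + 4)+x) → 3/2.
Limit = 3/2.

Final answer: 3/2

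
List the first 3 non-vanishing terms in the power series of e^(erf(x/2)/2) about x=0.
x^2/(8·π) + x/(2·√(π)) + 1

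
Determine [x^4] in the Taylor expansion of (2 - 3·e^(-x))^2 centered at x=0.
Expand to order 4: (2 - 3·e^(-x))^2 = 11·x^4/2 - 10·x^3 + 12·x^2 - 6·x + 1 + O(x^5).
The coefficient of x^4 is 11/2.

Final answer: 11/2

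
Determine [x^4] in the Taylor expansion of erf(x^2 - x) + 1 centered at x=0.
Expand to order 4: erf(x^2 - x) + 1 = -2·x^4/√(π) + 2·x^3/(3·√(π)) + 2·x^2/√(π) - 2·x/√(π) + 1 + O(x^5).
The coefficient of x^4 is -2/√(π).

Final answer: -2/√(π)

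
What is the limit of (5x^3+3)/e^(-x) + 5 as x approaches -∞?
The quotient is an ∞/∞ indeterminate form as x → -∞.
Compare growth rates of the dominant terms (exponentials ≫ polynomials ≫ logarithms), or apply L'Hôpital's rule; the quotient → 0.
Adding the constant: 0 + 5 = 5. Limit = 5.

Final answer: 5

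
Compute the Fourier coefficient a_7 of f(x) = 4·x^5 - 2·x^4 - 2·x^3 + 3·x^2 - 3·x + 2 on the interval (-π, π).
a_7 = (1/π) ∫_{-π}^{π} f(x)·cos(7x) dx.
Evaluate the integral (use parity and integration by parts as needed): a_7 = -684/2401 + 16·π^2/49.

Final answer: -684/2401 + 16·π^2/49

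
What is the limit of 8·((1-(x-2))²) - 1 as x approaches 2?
Direct substitution at x = 2 gives 7.

Final answer: 7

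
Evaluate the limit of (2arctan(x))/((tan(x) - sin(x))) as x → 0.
Both numerator and denominator → 0 as x → 0; this is a 0/0 indeterminate form.
Expand each to leading order near x = 0: numerator ~ 2·x, denominator ~ x^3/2.
The limit of the ratio is ∞.

Final answer: ∞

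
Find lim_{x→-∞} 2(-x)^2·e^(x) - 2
The product is a 0·∞ indeterminate form at x → -∞.
Rewrite the product as 2(-x)^2 / e^(-x) (an ∞/∞ form) and apply L'Hôpital, or use the standard hierarchy e^(|x|) ≫ |(-x)^2| as x → -∞.
The indeterminate product → 0, so the limit = -2.

Final answer: -2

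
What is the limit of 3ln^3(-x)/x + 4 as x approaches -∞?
The quotient is an ∞/∞ indeterminate form as x → -∞.
Compare growth rates of the dominant terms (exponentials ≫ polynomials ≫ logarithms), or apply L'Hôpital's rule; the quotient → 0.
Adding the constant: 0 + 4 = 4. Limit = 4.

Final answer: 4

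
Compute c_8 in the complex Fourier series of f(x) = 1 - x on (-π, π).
Compute the real Fourier coefficients first: a_8 = 0, b_8 = 1/4.
Then c_8 = (a_8 − i·b_8)/2 = -i/8.

Final answer: -i/8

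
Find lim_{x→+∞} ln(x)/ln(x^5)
This is an ∞/∞ indeterminate form as x → +∞.
Write ln(x^5) = 5·ln(x), reducing the quotient to 1/5.
Limit = 1/5.

Final answer: 1/5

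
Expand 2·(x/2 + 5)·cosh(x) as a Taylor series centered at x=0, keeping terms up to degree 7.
x^7/720 + x^6/72 + x^5/24 + 5·x^4/12 + x^3/2 + 5·x^2 + x + 10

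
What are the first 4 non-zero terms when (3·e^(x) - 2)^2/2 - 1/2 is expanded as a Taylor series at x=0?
11·x^4/4 + 5·x^3 + 6·x^2 + 3·x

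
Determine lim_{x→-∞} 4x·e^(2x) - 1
The product is a 0·∞ indeterminate form at x → -∞.
Rewrite the product as 4x / e^(-2x) (an ∞/∞ form) and apply L'Hôpital, or use the standard hierarchy e^(2|x|) ≫ |x| as x → -∞.
The indeterminate product → 0, so the limit = -1.

Final answer: -1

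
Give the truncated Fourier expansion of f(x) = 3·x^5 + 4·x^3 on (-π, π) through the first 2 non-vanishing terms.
(-112·π^2 + 6·π^4 + 672)·sin(x) + (-3·π^4 - 33/2 + 11·π^2)·sin(2·x)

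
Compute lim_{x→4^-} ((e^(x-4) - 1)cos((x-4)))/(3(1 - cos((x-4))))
Both numerator and denominator → 0 as x → 4^-; this is a 0/0 indeterminate form.
Expand each to leading order near x = 4: numerator ~ (x - 4), denominator ~ 3·(x - 4)^2/2.
The limit of the ratio is -∞.

Final answer: -∞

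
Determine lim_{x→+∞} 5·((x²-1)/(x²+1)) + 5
Evaluate the dominant behaviour as x → +∞; each term tends to a finite value or vanishes.
Limit = 10.

Final answer: 10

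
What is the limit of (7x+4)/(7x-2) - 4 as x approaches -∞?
Evaluate the dominant behaviour as x → -∞; each term tends to a finite value or vanishes.
Limit = -3.

Final answer: -3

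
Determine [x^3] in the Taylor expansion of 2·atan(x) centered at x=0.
Expand to order 3: 2·atan(x) = -2·x^3/3 + 2·x + O(x^4).
The coefficient of x^3 is -2/3.

Final answer: -2/3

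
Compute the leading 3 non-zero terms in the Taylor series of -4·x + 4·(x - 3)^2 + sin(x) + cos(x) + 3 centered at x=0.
7·x^2/2 - 27·x + 40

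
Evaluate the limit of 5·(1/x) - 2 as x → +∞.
Evaluate the dominant behaviour as x → +∞; each term tends to a finite value or vanishes.
Limit = -2.

Final answer: -2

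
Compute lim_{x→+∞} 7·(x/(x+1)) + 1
Evaluate the dominant behaviour as x → +∞; each term tends to a finite value or vanishes.
Limit = 8.

Final answer: 8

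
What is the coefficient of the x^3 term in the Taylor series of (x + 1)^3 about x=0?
Expand to order 3: (x + 1)^3 = x^3 + 3·x^2 + 3·x + 1 + O(x^4).
The coefficient of x^3 is 1.

Final answer: 1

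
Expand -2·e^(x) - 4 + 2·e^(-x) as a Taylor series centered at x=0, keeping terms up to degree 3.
-2·x^3/3 - 4·x - 4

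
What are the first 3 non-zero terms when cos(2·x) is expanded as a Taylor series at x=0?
2·x^4/3 - 2·x^2 + 1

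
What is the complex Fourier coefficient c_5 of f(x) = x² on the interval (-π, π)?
Compute the real Fourier coefficients first: a_5 = -4/25, b_5 = 0.
Then c_5 = (a_5 − i·b_5)/2 = -2/25.

Final answer: -2/25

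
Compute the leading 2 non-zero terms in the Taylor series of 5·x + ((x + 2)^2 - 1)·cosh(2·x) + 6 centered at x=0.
9·x + 9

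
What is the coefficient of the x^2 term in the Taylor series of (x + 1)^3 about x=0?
Expand to order 2: (x + 1)^3 = 3·x^2 + 3·x + 1 + O(x^3).
The coefficient of x^2 is 3.

Final answer: 3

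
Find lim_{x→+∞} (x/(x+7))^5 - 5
As x → +∞: x/(x+7) = 1/(1 + 7/x) → 1, and the 5th power of a limit-1 base also → 1; with the additive constant, 1 - 5 = -4.
Limit = -4.

Final answer: -4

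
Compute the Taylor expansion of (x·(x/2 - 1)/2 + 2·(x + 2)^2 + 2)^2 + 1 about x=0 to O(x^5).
81·x^4/16 + 135·x^3/4 + 405·x^2/4 + 150·x + 101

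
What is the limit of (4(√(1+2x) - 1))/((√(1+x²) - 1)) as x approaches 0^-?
Both numerator and denominator → 0 as x → 0^-; this is a 0/0 indeterminate form.
Expand each to leading order near x = 0: numerator ~ 4·x, denominator ~ x^2/2.
The limit of the ratio is -∞.

Final answer: -∞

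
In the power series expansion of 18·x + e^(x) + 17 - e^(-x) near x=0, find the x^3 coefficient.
Expand to order 3: 18·x + e^(x) + 17 - e^(-x) = x^3/3 + 20·x + 17 + O(x^4).
The coefficient of x^3 is 1/3.

Final answer: 1/3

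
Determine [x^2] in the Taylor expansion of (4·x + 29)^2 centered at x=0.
Expand to order 2: (4·x + 29)^2 = 16·x^2 + 232·x + 841 + O(x^3).
The coefficient of x^2 is 16.

Final answer: 16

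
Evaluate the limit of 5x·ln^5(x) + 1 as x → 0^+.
The product is a 0·∞ indeterminate form at x → 0⁺.
Rewrite the product as 5·ln^5(x) / x^(-1) and apply L'Hôpital, or use the standard hierarchy x^(-1) ≫ |ln x|^5 as x → 0⁺.
The indeterminate product → 0, so the limit = 1.

Final answer: 1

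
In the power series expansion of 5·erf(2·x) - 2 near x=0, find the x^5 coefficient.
Expand to order 5: 5·erf(2·x) - 2 = 32·x^5/√(π) - 80·x^3/(3·√(π)) + 20·x/√(π) - 2 + O(x^6).
The coefficient of x^5 is 32/√(π).

Final answer: 32/√(π)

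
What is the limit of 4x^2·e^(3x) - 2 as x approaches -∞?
The product is a 0·∞ indeterminate form at x → -∞.
Rewrite the product as 4x^2 / e^(-3x) (an ∞/∞ form) and apply L'Hôpital, or use the standard hierarchy e^(3|x|) ≫ |x^2| as x → -∞.
The indeterminate product → 0, so the limit = -2.

Final answer: -2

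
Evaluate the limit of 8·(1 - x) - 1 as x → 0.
Direct substitution at x = 0 gives 7.

Final answer: 7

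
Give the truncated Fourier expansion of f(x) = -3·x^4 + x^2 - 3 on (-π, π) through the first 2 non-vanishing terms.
(-148 + 24·π^2)·cos(x) - 3·π^4/5 - 3 + π^2/3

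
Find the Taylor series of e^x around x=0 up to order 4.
x^4/24 + x^3/6 + x^2/2 + x + 1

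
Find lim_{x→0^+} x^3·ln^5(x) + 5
The product is a 0·∞ indeterminate form at x → 0⁺.
Rewrite the product as ln^5(x) / x^(-3) and apply L'Hôpital, or use the standard hierarchy x^(-3) ≫ |ln x|^5 as x → 0⁺.
The indeterminate product → 0, so the limit = 5.

Final answer: 5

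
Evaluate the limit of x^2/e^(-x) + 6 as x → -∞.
The quotient is an ∞/∞ indeterminate form as x → -∞.
Compare growth rates of the dominant terms (exponentials ≫ polynomials ≫ logarithms), or apply L'Hôpital's rule; the quotient → 0.
Adding the constant: 0 + 6 = 6. Limit = 6.

Final answer: 6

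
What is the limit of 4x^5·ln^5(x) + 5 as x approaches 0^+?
The product is a 0·∞ indeterminate form at x → 0⁺.
Rewrite the product as 4·ln^5(x) / x^(-5) and apply L'Hôpital, or use the standard hierarchy x^(-5) ≫ |ln x|^5 as x → 0⁺.
The indeterminate product → 0, so the limit = 5.

Final answer: 5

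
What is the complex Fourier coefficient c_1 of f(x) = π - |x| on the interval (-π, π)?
Compute the real Fourier coefficients first: a_1 = 4/π, b_1 = 0.
Then c_1 = (a_1 − i·b_1)/2 = 2/π.

Final answer: 2/π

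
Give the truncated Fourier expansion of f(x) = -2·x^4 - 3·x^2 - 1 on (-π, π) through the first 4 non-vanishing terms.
(-84 + 16·π^2)·cos(x) + (3 - 4·π^2)·cos(2·x) + (4/27 + 16·π^2/9)·cos(3·x) - 2·π^4/5 - π^2 - 1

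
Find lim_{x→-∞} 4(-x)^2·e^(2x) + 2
The product is a 0·∞ indeterminate form at x → -∞.
Rewrite the product as 4(-x)^2 / e^(-2x) (an ∞/∞ form) and apply L'Hôpital, or use the standard hierarchy e^(2|x|) ≫ |(-x)^2| as x → -∞.
The indeterminate product → 0, so the limit = 2.

Final answer: 2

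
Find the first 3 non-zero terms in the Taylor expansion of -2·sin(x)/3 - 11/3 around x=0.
x^3/9 - 2·x/3 - 11/3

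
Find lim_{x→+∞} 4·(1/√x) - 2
Evaluate the dominant behaviour as x → +∞; each term tends to a finite value or vanishes.
Limit = -2.

Final answer: -2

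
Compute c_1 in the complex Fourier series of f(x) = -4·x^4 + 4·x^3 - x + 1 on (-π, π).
Compute the real Fourier coefficients first: a_1 = -192 + 32·π^2, b_1 = -50 + 8·π^2.
Then c_1 = (a_1 − i·b_1)/2 = -96 + 16·π^2 - 4·i·π^2 + 25·i.

Final answer: -96 + 16·π^2 - 4·i·π^2 + 25·i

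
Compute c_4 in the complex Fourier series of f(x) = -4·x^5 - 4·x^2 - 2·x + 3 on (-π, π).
Compute the real Fourier coefficients first: a_4 = -1, b_4 = -5·π^2/2 + 31/16 + 2·π^4.
Then c_4 = (a_4 − i·b_4)/2 = -1/2 - i·π^4 - 31·i/32 + 5·i·π^2/4.

Final answer: -1/2 - i·π^4 - 31·i/32 + 5·i·π^2/4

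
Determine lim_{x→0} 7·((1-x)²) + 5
Direct substitution at x = 0 gives 12.

Final answer: 12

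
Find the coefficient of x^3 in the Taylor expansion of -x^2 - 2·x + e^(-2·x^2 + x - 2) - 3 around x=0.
Expand to order 3: -x^2 - 2·x + e^(-2·x^2 + x - 2) - 3 = -11·x^3·e^(-2)/6 + x^2·(-1 - 3·e^(-2)/2) + x·(-2 + e^(-2)) - 3 + e^(-2) + O(x^4).
The coefficient of x^3 is -11·e^(-2)/6.

Final answer: -11·e^(-2)/6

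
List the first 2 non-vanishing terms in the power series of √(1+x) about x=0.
x/2 + 1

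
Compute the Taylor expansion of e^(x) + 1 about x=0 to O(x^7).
x^6/720 + x^5/120 + x^4/24 + x^3/6 + x^2/2 + x + 2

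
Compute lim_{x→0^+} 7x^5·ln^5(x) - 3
The product is a 0·∞ indeterminate form at x → 0⁺.
Rewrite the product as 7·ln^5(x) / x^(-5) and apply L'Hôpital, or use the standard hierarchy x^(-5) ≫ |ln x|^5 as x → 0⁺.
The indeterminate product → 0, so the limit = -3.

Final answer: -3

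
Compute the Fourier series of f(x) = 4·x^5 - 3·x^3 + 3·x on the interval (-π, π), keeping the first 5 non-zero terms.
(-166·π^2 + 8·π^4 + 1002)·sin(x) + (-4·π^4 - 75/2 + 23·π^2)·sin(2·x) + (-214·π^2/27 + 590/81 + 8·π^4/3)·sin(3·x) + (-2·π^4 - 3 + 4·π^2)·sin(4·x) + (-62·π^2/25 + 1122/625 + 8·π^4/5)·sin(5·x)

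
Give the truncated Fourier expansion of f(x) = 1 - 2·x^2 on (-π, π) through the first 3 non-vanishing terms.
8·cos(x) - 2·cos(2·x) - 2·π^2/3 + 1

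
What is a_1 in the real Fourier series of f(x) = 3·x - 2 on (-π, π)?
a_1 = (1/π) ∫_{-π}^{π} f(x)·cos(1x) dx.
Evaluate the integral (use parity and integration by parts as needed): a_1 = 0.

Final answer: 0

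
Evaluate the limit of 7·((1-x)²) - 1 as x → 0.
Direct substitution at x = 0 gives 6.

Final answer: 6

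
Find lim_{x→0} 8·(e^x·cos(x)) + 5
Direct substitution at x = 0 gives 13.

Final answer: 13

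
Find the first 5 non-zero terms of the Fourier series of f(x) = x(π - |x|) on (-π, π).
8·sin(x)/π + 8·sin(3·x)/(27·π) + 8·sin(5·x)/(125·π) + 8·sin(7·x)/(343·π) + 8·sin(9·x)/(729·π)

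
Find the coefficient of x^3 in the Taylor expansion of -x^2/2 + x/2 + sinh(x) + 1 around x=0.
Expand to order 3: -x^2/2 + x/2 + sinh(x) + 1 = x^3/6 - x^2/2 + 3·x/2 + 1 + O(x^4).
The coefficient of x^3 is 1/6.

Final answer: 1/6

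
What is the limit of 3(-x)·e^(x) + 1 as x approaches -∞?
The product is a 0·∞ indeterminate form at x → -∞.
Rewrite the product as 3(-x) / e^(-x) (an ∞/∞ form) and apply L'Hôpital, or use the standard hierarchy e^(|x|) ≫ |(-x)| as x → -∞.
The indeterminate product → 0, so the limit = 1.

Final answer: 1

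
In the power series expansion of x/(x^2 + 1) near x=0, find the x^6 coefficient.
Expand to order 6: x/(x^2 + 1) = x^5 - x^3 + x + O(x^7).
The coefficient of x^6 is 0.

Final answer: 0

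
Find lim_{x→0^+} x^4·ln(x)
This is a 0·∞ indeterminate form at x → 0⁺.
Rewrite the product as ln(x) / x^(-4) and apply L'Hôpital, or use the standard hierarchy x^(-4) ≫ |ln x| as x → 0⁺.
The indeterminate product → 0, so the limit = 0.

Final answer: 0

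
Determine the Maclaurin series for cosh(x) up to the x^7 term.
x^6/720 + x^4/24 + x^2/2 + 1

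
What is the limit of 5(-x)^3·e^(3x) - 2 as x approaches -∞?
The product is a 0·∞ indeterminate form at x → -∞.
Rewrite the product as 5(-x)^3 / e^(-3x) (an ∞/∞ form) and apply L'Hôpital, or use the standard hierarchy e^(3|x|) ≫ |(-x)^3| as x → -∞.
The indeterminate product → 0, so the limit = -2.

Final answer: -2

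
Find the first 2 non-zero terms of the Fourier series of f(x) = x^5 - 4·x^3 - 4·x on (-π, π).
(-48·π^2 + 2·π^4 + 280)·sin(x) + (-π^4 - 19/2 + 9·π^2)·sin(2·x)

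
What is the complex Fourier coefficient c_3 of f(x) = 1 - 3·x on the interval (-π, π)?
Compute the real Fourier coefficients first: a_3 = 0, b_3 = -2.
Then c_3 = (a_3 − i·b_3)/2 = i.

Final answer: i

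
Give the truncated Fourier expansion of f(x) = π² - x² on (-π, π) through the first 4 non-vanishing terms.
4·cos(x) - cos(2·x) + 4·cos(3·x)/9 + 2·π^2/3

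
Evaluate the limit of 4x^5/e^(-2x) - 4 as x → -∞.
The quotient is an ∞/∞ indeterminate form as x → -∞.
Compare growth rates of the dominant terms (exponentials ≫ polynomials ≫ logarithms), or apply L'Hôpital's rule; the quotient → 0.
Adding the constant: 0 - 4 = -4. Limit = -4.

Final answer: -4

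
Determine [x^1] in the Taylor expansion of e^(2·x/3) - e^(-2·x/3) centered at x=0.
Expand to order 1: e^(2·x/3) - e^(-2·x/3) = 4·x/3 + O(x^2).
The coefficient of x^1 is 4/3.

Final answer: 4/3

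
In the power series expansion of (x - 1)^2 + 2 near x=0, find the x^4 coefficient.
Expand to order 4: (x - 1)^2 + 2 = x^2 - 2·x + 3 + O(x^5).
The coefficient of x^4 is 0.

Final answer: 0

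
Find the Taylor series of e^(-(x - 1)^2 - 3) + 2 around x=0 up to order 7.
29·x^7·e^(-4)/315 + 23·x^6·e^(-4)/90 - x^5·e^(-4)/15 - 5·x^4·e^(-4)/6 - 2·x^3·e^(-4)/3 + x^2·e^(-4) + 2·x·e^(-4) + e^(-4) + 2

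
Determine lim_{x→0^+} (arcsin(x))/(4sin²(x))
Both numerator and denominator → 0 as x → 0^+; this is a 0/0 indeterminate form.
Expand each to leading order near x = 0: numerator ~ x, denominator ~ 4·x^2.
The limit of the ratio is ∞.

Final answer: ∞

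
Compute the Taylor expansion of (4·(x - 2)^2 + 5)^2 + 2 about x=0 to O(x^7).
16·x^4 - 128·x^3 + 424·x^2 - 672·x + 443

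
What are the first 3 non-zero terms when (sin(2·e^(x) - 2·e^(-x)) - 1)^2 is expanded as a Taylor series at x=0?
16·x^2 - 8·x + 1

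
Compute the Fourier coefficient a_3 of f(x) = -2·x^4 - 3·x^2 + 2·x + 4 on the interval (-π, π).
a_3 = (1/π) ∫_{-π}^{π} f(x)·cos(3x) dx.
Evaluate the integral (use parity and integration by parts as needed): a_3 = 4/27 + 16·π^2/9.

Final answer: 4/27 + 16·π^2/9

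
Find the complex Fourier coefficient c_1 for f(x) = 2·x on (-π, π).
Compute the real Fourier coefficients first: a_1 = 0, b_1 = 4.
Then c_1 = (a_1 − i·b_1)/2 = -2·i.

Final answer: -2·i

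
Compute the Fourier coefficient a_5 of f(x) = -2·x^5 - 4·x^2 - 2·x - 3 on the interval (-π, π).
a_5 = (1/π) ∫_{-π}^{π} f(x)·cos(5x) dx.
Evaluate the integral (use parity and integration by parts as needed): a_5 = 16/25.

Final answer: 16/25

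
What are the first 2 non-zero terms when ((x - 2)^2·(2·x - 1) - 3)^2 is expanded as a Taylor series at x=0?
49 - 168·x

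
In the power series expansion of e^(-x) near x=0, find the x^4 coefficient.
Expand to order 4: e^(-x) = x^4/24 - x^3/6 + x^2/2 - x + 1 + O(x^5).
The coefficient of x^4 is 1/24.

Final answer: 1/24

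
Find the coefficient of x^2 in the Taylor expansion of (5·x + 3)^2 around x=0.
Expand to order 2: (5·x + 3)^2 = 25·x^2 + 30·x + 9 + O(x^3).
The coefficient of x^2 is 25.

Final answer: 25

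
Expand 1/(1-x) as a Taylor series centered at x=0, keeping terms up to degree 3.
x^3 + x^2 + x + 1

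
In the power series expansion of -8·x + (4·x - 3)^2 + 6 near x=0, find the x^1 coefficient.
Expand to order 1: -8·x + (4·x - 3)^2 + 6 = 15 - 32·x + O(x^2).
The coefficient of x^1 is -32.

Final answer: -32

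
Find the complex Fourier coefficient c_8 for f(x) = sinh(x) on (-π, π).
Compute the real Fourier coefficients first: a_8 = 0, b_8 = -16·sinh(π)/(65·π).
Then c_8 = (a_8 − i·b_8)/2 = 8·i·sinh(π)/(65·π).

Final answer: 8·i·sinh(π)/(65·π)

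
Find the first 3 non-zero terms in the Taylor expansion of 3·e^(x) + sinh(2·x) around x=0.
3·x^2/2 + 5·x + 3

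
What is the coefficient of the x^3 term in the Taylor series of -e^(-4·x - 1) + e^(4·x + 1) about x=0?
Expand to order 3: -e^(-4·x - 1) + e^(4·x + 1) = x^3·(32·e^(-1)/3 + 32·e/3) + x^2·(-8·e^(-1) + 8·e) + x·(4·e^(-1) + 4·e) - e^(-1) + e + O(x^4).
The coefficient of x^3 is 32·e^(-1)/3 + 32·e/3.

Final answer: 32·e^(-1)/3 + 32·e/3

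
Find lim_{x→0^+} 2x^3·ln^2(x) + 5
The product is a 0·∞ indeterminate form at x → 0⁺.
Rewrite the product as 2·ln^2(x) / x^(-3) and apply L'Hôpital, or use the standard hierarchy x^(-3) ≫ |ln x|^2 as x → 0⁺.
The indeterminate product → 0, so the limit = 5.

Final answer: 5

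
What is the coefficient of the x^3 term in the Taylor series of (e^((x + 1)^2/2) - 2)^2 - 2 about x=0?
Expand to order 3: (e^((x + 1)^2/2) - 2)^2 - 2 = x^3·(-2 + e^(1/2))^2·(4·e^(1/2)/(3·(-2 + e^(1/2))) + 2·e/(-2 + e^(1/2))^2) + x^2·(-2 + e^(1/2))^2·(2·e^(1/2)/(-2 + e^(1/2)) + e/(-2 + e^(1/2))^2) + 2·x·(-2 + e^(1/2))·e^(1/2) - 2 + (-2 + e^(1/2))^2 + O(x^4).
The coefficient of x^3 is (-2 + e^(1/2))^2·(4·e^(1/2)/(3·(-2 + e^(1/2))) + 2·e/(-2 + e^(1/2))^2).

Final answer: (-2 + e^(1/2))^2·(4·e^(1/2)/(3·(-2 + e^(1/2))) + 2·e/(-2 + e^(1/2))^2)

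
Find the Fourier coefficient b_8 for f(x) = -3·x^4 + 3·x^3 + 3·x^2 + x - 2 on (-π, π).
b_8 = (1/π) ∫_{-π}^{π} f(x)·sin(8x) dx.
Evaluate the integral (use parity and integration by parts as needed): b_8 = -3·π^2/4 - 23/128.

Final answer: -3·π^2/4 - 23/128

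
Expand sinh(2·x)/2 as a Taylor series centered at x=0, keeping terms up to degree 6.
2·x^5/15 + 2·x^3/3 + x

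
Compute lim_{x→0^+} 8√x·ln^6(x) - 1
The product is a 0·∞ indeterminate form at x → 0⁺.
Rewrite the product as 8·ln^6(x) / x^(-1/2) and apply L'Hôpital, or use the standard hierarchy x^(-1/2) ≫ |ln x|^6 as x → 0⁺.
The indeterminate product → 0, so the limit = -1.

Final answer: -1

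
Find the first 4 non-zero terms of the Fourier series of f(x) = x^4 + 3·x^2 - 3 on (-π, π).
(36 - 8·π^2)·cos(x) + 2·π^2·cos(2·x) + (-8·π^2/9 - 20/27)·cos(3·x) - 3 + π^2 + π^4/5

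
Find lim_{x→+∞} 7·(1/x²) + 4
Evaluate the dominant behaviour as x → +∞; each term tends to a finite value or vanishes.
Limit = 4.

Final answer: 4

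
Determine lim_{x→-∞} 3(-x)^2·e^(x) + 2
The product is a 0·∞ indeterminate form at x → -∞.
Rewrite the product as 3(-x)^2 / e^(-x) (an ∞/∞ form) and apply L'Hôpital, or use the standard hierarchy e^(|x|) ≫ |(-x)^2| as x → -∞.
The indeterminate product → 0, so the limit = 2.

Final answer: 2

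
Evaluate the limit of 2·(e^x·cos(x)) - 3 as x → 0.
Direct substitution at x = 0 gives -1.

Final answer: -1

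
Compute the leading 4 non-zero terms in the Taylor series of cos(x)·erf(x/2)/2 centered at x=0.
-337·x^7/(80640·√(π)) + 43·x^5/(960·√(π)) - 7·x^3/(24·√(π)) + x/(2·√(π))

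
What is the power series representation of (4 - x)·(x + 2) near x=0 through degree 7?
-x^2 + 2·x + 8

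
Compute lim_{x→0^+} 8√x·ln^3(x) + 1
The product is a 0·∞ indeterminate form at x → 0⁺.
Rewrite the product as 8·ln^3(x) / x^(-1/2) and apply L'Hôpital, or use the standard hierarchy x^(-1/2) ≫ |ln x|^3 as x → 0⁺.
The indeterminate product → 0, so the limit = 1.

Final answer: 1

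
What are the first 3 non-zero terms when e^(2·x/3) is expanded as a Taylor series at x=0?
2·x^2/9 + 2·x/3 + 1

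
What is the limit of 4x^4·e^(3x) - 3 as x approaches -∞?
The product is a 0·∞ indeterminate form at x → -∞.
Rewrite the product as 4x^4 / e^(-3x) (an ∞/∞ form) and apply L'Hôpital, or use the standard hierarchy e^(3|x|) ≫ |x^4| as x → -∞.
The indeterminate product → 0, so the limit = -3.

Final answer: -3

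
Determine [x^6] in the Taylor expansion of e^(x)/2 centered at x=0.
Expand to order 6: e^(x)/2 = x^6/1440 + x^5/240 + x^4/48 + x^3/12 + x^2/4 + x/2 + 1/2 + O(x^7).
The coefficient of x^6 is 1/1440.

Final answer: 1/1440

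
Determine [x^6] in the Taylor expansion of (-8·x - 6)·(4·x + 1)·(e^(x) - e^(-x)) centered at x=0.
Expand to order 6: (-8·x - 6)·(4·x + 1)·(e^(x) - e^(-x)) = -8·x^6/15 - 323·x^5/30 - 32·x^4/3 - 66·x^3 - 64·x^2 - 12·x + O(x^7).
The coefficient of x^6 is -8/15.

Final answer: -8/15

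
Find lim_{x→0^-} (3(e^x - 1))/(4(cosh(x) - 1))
Both numerator and denominator → 0 as x → 0^-; this is a 0/0 indeterminate form.
Expand each to leading order near x = 0: numerator ~ 3·x, denominator ~ 2·x^2.
The limit of the ratio is -∞.

Final answer: -∞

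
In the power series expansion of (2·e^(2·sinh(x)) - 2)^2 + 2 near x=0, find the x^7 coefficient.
Expand to order 7: (2·e^(2·sinh(x)) - 2)^2 + 2 = 644·x^7/15 + 2144·x^6/45 + 48·x^5 + 128·x^4/3 + 32·x^3 + 16·x^2 + 2 + O(x^8).
The coefficient of x^7 is 644/15.

Final answer: 644/15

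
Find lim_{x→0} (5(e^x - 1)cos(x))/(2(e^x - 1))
Both numerator and denominator → 0 as x → 0; this is a 0/0 indeterminate form.
Expand each to leading order near x = 0: numerator ~ 5·x, denominator ~ 2·x.
The limit of the ratio is 5/2.

Final answer: 5/2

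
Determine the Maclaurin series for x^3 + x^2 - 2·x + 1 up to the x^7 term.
x^3 + x^2 - 2·x + 1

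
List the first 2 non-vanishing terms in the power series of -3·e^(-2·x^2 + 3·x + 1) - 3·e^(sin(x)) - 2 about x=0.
x·(-9·e - 3) - 3·e - 5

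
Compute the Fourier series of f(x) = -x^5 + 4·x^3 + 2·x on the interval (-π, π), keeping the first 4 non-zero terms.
(-284 - 2·π^4 + 48·π^2)·sin(x) + (-9·π^2 + 23/2 + π^4)·sin(2·x) + (-2·π^4/3 - 116/81 + 112·π^2/27)·sin(3·x) + (-21·π^2/8 - 1/64 + π^4/2)·sin(4·x)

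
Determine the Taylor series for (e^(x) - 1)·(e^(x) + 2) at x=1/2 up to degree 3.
-2 + e^(1/2) + e + (e^(1/2) + 2·e)·(x - 1/2) + (e^(1/2)/2 + 2·e)·(x - 1/2)^2 + (e^(1/2)/6 + 4·e/3)·(x - 1/2)^3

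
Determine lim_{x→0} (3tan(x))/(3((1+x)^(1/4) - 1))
Both numerator and denominator → 0 as x → 0; this is a 0/0 indeterminate form.
Expand each to leading order near x = 0: numerator ~ 3·x, denominator ~ 3·x/4.
The limit of the ratio is 4.

Final answer: 4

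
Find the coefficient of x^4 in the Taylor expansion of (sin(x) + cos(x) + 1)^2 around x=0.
Expand to order 4: (sin(x) + cos(x) + 1)^2 = x^4/12 - 5·x^3/3 - x^2 + 4·x + 4 + O(x^5).
The coefficient of x^4 is 1/12.

Final answer: 1/12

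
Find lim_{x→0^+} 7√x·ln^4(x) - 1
The product is a 0·∞ indeterminate form at x → 0⁺.
Rewrite the product as 7·ln^4(x) / x^(-1/2) and apply L'Hôpital, or use the standard hierarchy x^(-1/2) ≫ |ln x|^4 as x → 0⁺.
The indeterminate product → 0, so the limit = -1.

Final answer: -1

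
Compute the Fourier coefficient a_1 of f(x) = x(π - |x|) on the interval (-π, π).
a_1 = (1/π) ∫_{-π}^{π} f(x)·cos(1x) dx.
Evaluate the integral (use parity and integration by parts as needed): a_1 = 0.

Final answer: 0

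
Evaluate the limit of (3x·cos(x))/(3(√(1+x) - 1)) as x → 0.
Both numerator and denominator → 0 as x → 0; this is a 0/0 indeterminate form.
Expand each to leading order near x = 0: numerator ~ 3·x, denominator ~ 3·x/2.
The limit of the ratio is 2.

Final answer: 2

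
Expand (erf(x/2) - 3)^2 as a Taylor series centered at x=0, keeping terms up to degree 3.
x^3/(2·√(π)) + x^2/π - 6·x/√(π) + 9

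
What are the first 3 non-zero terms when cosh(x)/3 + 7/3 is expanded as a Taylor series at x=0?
x^4/72 + x^2/6 + 8/3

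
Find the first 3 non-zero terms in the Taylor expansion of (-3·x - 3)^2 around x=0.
9·x^2 + 18·x + 9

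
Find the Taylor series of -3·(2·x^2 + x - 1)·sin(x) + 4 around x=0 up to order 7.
-17·x^7/336 - x^6/40 + 41·x^5/40 + x^4/2 - 13·x^3/2 - 3·x^2 + 3·x + 4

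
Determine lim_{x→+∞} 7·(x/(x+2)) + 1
Evaluate the dominant behaviour as x → +∞; each term tends to a finite value or vanishes.
Limit = 8.

Final answer: 8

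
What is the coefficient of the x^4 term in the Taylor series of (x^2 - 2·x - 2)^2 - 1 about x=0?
Expand to order 4: (x^2 - 2·x - 2)^2 - 1 = x^4 - 4·x^3 + 8·x + 3 + O(x^5).
The coefficient of x^4 is 1.

Final answer: 1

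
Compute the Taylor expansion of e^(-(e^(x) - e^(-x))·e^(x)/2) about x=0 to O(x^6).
23·x^5/120 + 3·x^4/8 + x^3/6 - x^2/2 - x + 1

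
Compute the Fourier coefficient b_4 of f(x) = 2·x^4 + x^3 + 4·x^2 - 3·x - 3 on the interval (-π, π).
b_4 = (1/π) ∫_{-π}^{π} f(x)·sin(4x) dx.
Evaluate the integral (use parity and integration by parts as needed): b_4 = 27/16 - π^2/2.

Final answer: 27/16 - π^2/2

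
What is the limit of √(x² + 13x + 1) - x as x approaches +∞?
This is an ∞ − ∞ indeterminate form.
Multiply and divide by the conjugate √(x²+13x + 1) + x; the x² terms cancel, leaving (13x + 1)/(√(x²+13x + 1)+x) → 13/2.
Limit = 13/2.

Final answer: 13/2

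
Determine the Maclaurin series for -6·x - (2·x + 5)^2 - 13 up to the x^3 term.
-4·x^2 - 26·x - 38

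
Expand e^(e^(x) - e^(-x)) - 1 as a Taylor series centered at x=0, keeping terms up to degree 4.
4·x^4/3 + 5·x^3/3 + 2·x^2 + 2·x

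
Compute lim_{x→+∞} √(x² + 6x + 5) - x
This is an ∞ − ∞ indeterminate form.
Multiply and divide by the conjugate √(x²+6x + 5) + x; the x² terms cancel, leaving (6x + 5)/(√(x²+6x + 5)+x) → 6/2 = 3.
Limit = 3.

Final answer: 3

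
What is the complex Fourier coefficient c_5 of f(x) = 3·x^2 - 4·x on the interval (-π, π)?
Compute the real Fourier coefficients first: a_5 = -12/25, b_5 = -8/5.
Then c_5 = (a_5 − i·b_5)/2 = -6/25 + 4·i/5.

Final answer: -6/25 + 4·i/5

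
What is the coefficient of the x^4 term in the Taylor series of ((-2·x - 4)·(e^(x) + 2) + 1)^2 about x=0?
Expand to order 4: ((-2·x - 4)·(e^(x) + 2) + 1)^2 = 181·x^4/3 + 350·x^3/3 + 188·x^2 + 220·x + 121 + O(x^5).
The coefficient of x^4 is 181/3.

Final answer: 181/3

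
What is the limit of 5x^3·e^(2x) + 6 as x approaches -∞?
The product is a 0·∞ indeterminate form at x → -∞.
Rewrite the product as 5x^3 / e^(-2x) (an ∞/∞ form) and apply L'Hôpital, or use the standard hierarchy e^(2|x|) ≫ |x^3| as x → -∞.
The indeterminate product → 0, so the limit = 6.

Final answer: 6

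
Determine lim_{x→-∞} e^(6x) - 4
Evaluate the dominant behaviour as x → -∞; each term tends to a finite value or vanishes.
Limit = -4.

Final answer: -4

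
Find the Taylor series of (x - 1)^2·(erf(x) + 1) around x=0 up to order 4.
4·x^4/(3·√(π)) + 4·x^3/(3·√(π)) + x^2·(1 - 4/√(π)) + x·(-2 + 2/√(π)) + 1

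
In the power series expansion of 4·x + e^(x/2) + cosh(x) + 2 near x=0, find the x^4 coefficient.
Expand to order 4: 4·x + e^(x/2) + cosh(x) + 2 = 17·x^4/384 + x^3/48 + 5·x^2/8 + 9·x/2 + 4 + O(x^5).
The coefficient of x^4 is 17/384.

Final answer: 17/384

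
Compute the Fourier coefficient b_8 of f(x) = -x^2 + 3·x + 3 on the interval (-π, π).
b_8 = (1/π) ∫_{-π}^{π} f(x)·sin(8x) dx.
Evaluate the integral (use parity and integration by parts as needed): b_8 = -3/4.

Final answer: -3/4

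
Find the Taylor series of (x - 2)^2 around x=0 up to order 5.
x^2 - 4·x + 4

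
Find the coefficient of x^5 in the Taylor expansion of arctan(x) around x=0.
Expand to order 5: arctan(x) = x^5/5 - x^3/3 + x + O(x^6).
The coefficient of x^5 is 1/5.

Final answer: 1/5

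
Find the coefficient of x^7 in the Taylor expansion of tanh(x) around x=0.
Expand to order 7: tanh(x) = -17·x^7/315 + 2·x^5/15 - x^3/3 + x + O(x^8).
The coefficient of x^7 is -17/315.

Final answer: -17/315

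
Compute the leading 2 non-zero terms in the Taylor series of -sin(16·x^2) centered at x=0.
2048·x^6/3 - 16·x^2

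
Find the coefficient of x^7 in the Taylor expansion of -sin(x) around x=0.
Expand to order 7: -sin(x) = x^7/5040 - x^5/120 + x^3/6 - x + O(x^8).
The coefficient of x^7 is 1/5040.

Final answer: 1/5040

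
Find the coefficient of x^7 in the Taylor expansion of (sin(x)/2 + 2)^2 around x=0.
Expand to order 7: (sin(x)/2 + 2)^2 = -x^7/2520 + x^6/90 + x^5/60 - x^4/12 - x^3/3 + x^2/4 + 2·x + 4 + O(x^8).
The coefficient of x^7 is -1/2520.

Final answer: -1/2520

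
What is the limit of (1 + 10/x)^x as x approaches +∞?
As x → +∞: this is the defining limit (1 + 10/x)^x → e^10.
Limit = e^(10).

Final answer: e^(10)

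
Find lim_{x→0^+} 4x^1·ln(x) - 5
The product is a 0·∞ indeterminate form at x → 0⁺.
Rewrite the product as 4·ln(x) / x^(-1) and apply L'Hôpital, or use the standard hierarchy x^(-1) ≫ |ln x| as x → 0⁺.
The indeterminate product → 0, so the limit = -5.

Final answer: -5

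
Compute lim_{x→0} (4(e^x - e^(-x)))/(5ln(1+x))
Both numerator and denominator → 0 as x → 0; this is a 0/0 indeterminate form.
Expand each to leading order near x = 0: numerator ~ 8·x, denominator ~ 5·x.
The limit of the ratio is 8/5.

Final answer: 8/5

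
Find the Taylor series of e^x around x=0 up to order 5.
x^5/120 + x^4/24 + x^3/6 + x^2/2 + x + 1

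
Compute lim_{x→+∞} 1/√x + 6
Evaluate the dominant behaviour as x → +∞; each term tends to a finite value or vanishes.
Limit = 6.

Final answer: 6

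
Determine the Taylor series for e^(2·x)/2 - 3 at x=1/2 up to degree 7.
-3 + e/2 + e·(x - 1/2) + e·(x - 1/2)^2 + 2·e·(x - 1/2)^3/3 + e·(x - 1/2)^4/3 + 2·e·(x - 1/2)^5/15 + 2·e·(x - 1/2)^6/45 + 4·e·(x - 1/2)^7/315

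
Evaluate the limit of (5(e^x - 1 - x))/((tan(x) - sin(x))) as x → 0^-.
Both numerator and denominator → 0 as x → 0^-; this is a 0/0 indeterminate form.
Expand each to leading order near x = 0: numerator ~ 5·x^2/2, denominator ~ x^3/2.
The limit of the ratio is -∞.

Final answer: -∞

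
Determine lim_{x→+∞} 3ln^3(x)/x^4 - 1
The quotient is an ∞/∞ indeterminate form as x → +∞.
The polynomial denominator x^4 dominates the logarithmic numerator (any positive power of x ≫ ln^3(x) as x → ∞), so the quotient → 0.
Adding the constant: 0 - 1 = -1. Limit = -1.

Final answer: -1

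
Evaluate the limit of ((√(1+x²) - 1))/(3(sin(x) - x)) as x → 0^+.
Both numerator and denominator → 0 as x → 0^+; this is a 0/0 indeterminate form.
Expand each to leading order near x = 0: numerator ~ x^2/2, denominator ~ -x^3/2.
The limit of the ratio is -∞.

Final answer: -∞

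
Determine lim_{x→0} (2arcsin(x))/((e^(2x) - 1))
Both numerator and denominator → 0 as x → 0; this is a 0/0 indeterminate form.
Expand each to leading order near x = 0: numerator ~ 2·x, denominator ~ 2·x.
The limit of the ratio is 1.

Final answer: 1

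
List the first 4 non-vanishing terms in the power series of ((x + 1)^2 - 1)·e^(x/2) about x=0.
x^4/6 + 3·x^3/4 + 2·x^2 + 2·x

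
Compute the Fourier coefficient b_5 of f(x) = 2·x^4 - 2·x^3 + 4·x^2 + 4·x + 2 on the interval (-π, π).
b_5 = (1/π) ∫_{-π}^{π} f(x)·sin(5x) dx.
Evaluate the integral (use parity and integration by parts as needed): b_5 = 224/125 - 4·π^2/5.

Final answer: 224/125 - 4·π^2/5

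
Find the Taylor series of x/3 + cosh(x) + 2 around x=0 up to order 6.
x^6/720 + x^4/24 + x^2/2 + x/3 + 3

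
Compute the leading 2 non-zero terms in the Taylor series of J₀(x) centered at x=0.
1 - x^2/4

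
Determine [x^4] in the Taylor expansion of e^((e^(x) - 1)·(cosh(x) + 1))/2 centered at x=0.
Expand to order 4: e^((e^(x) - 1)·(cosh(x) + 1))/2 = 31·x^4/12 + 25·x^3/12 + 3·x^2/2 + x + 1/2 + O(x^5).
The coefficient of x^4 is 31/12.

Final answer: 31/12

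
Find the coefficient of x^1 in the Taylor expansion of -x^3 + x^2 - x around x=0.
Expand to order 1: -x^3 + x^2 - x = -x + O(x^2).
The coefficient of x^1 is -1.

Final answer: -1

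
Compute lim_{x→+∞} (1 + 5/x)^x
As x → +∞: this is the defining limit (1 + 5/x)^x → e^5.
Limit = e^(5).

Final answer: e^(5)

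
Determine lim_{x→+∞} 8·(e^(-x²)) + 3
Evaluate the dominant behaviour as x → +∞; each term tends to a finite value or vanishes.
Limit = 3.

Final answer: 3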